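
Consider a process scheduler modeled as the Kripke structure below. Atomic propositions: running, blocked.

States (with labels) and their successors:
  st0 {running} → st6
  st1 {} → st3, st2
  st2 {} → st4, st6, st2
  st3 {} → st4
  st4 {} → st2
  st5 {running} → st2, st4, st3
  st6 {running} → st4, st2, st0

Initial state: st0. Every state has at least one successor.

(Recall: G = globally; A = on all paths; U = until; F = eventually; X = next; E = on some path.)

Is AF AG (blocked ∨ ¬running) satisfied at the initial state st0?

States satisfying AG (blocked ∨ ¬running): ∅.
States satisfying AF AG (blocked ∨ ¬running): ∅.
There is a path from st0 along which AG (blocked ∨ ¬running) never holds.
st0 ∉ Sat(AF AG (blocked ∨ ¬running)).

Violated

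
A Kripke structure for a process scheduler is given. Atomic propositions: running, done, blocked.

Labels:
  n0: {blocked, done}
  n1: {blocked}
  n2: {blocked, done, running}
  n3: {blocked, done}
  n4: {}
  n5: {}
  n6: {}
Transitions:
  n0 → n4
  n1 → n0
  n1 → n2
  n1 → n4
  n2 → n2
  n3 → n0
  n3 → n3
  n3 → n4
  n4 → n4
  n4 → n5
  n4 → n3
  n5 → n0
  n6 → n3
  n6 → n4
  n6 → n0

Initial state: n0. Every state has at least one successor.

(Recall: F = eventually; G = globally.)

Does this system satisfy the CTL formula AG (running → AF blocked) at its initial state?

Holds

States satisfying running → AF blocked: {n0, n1, n2, n3, n4, n5, n6}.
States satisfying AG (running → AF blocked): {n0, n1, n2, n3, n4, n5, n6}.
Every state reachable from n0 satisfies running → AF blocked.
n0 ∈ Sat(AG (running → AF blocked)).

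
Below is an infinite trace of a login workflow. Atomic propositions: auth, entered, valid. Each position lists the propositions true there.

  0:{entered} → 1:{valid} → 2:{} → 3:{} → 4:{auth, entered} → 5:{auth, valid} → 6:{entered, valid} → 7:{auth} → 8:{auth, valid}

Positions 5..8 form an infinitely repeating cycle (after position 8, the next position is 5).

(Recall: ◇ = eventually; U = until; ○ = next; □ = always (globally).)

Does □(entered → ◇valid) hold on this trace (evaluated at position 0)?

entered → ◇valid holds at every position 0..8, and those are all positions ever visited, so □(entered → ◇valid) holds.
Positions where entered holds: 0, 4, 6.
Check ◇valid at each: 0→ok, 4→ok, 6→ok.

Holds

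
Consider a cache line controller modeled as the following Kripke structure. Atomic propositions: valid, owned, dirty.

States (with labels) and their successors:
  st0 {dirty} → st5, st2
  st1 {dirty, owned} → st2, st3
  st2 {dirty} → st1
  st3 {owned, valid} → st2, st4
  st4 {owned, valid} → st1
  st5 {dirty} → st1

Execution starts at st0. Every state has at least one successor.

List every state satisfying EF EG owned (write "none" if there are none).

States satisfying EG owned: {st1, st3, st4}.
States satisfying EF EG owned: {st0, st1, st2, st3, st4, st5}.

{st0, st1, st2, st3, st4, st5}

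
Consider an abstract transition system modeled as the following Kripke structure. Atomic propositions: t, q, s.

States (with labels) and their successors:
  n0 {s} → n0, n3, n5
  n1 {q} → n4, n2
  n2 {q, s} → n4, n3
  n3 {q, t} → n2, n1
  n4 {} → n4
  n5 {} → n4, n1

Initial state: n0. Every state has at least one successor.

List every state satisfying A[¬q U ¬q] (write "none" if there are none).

States satisfying ¬q: {n0, n4, n5}.
States satisfying A[¬q U ¬q]: {n0, n4, n5}.

{n0, n4, n5}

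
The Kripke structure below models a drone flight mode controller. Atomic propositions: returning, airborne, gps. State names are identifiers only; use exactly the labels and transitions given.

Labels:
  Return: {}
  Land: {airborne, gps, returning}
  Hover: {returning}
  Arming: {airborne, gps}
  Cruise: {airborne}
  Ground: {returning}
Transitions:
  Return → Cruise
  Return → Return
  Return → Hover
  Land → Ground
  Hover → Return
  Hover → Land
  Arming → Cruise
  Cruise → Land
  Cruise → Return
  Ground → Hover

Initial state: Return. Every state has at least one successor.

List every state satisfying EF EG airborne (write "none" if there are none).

States satisfying EG airborne: ∅.
States satisfying EF EG airborne: ∅.

none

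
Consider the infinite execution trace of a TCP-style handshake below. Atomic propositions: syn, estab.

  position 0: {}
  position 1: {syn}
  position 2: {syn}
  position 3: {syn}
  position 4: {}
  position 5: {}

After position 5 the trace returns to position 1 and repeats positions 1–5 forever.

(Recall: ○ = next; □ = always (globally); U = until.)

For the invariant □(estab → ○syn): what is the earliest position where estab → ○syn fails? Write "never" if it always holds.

estab → ○syn holds at every position 0..5, and those are all the positions the trace ever visits, so the invariant □(estab → ○syn) is never violated.

never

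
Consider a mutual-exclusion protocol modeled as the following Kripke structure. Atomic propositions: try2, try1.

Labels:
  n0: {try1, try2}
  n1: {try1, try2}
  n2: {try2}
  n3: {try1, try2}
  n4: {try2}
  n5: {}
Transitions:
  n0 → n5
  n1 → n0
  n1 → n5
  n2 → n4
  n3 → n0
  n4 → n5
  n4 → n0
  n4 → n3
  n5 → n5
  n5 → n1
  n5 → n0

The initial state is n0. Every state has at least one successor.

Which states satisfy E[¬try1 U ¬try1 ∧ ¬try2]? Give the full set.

{n2, n4, n5}

States satisfying ¬try1: {n2, n4, n5}.
States satisfying ¬try1 ∧ ¬try2: {n5}.
States satisfying E[¬try1 U ¬try1 ∧ ¬try2]: {n2, n4, n5}.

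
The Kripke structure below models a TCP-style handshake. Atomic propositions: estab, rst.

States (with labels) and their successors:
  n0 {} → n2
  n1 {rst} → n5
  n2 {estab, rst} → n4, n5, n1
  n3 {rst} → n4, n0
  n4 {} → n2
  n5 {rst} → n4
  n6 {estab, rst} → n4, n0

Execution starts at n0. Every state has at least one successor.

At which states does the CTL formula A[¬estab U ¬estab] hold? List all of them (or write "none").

States satisfying ¬estab: {n0, n1, n3, n4, n5}.
States satisfying A[¬estab U ¬estab]: {n0, n1, n3, n4, n5}.

{n0, n1, n3, n4, n5}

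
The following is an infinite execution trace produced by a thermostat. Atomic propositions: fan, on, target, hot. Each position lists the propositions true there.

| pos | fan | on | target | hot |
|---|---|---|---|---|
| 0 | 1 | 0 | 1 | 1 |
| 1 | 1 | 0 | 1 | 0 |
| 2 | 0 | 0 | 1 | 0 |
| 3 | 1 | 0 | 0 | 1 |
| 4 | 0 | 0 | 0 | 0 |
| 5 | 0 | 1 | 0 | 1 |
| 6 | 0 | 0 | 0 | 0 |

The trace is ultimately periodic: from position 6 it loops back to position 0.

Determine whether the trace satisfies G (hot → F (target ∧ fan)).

Satisfied

hot → F (target ∧ fan) holds at every position 0..6, and those are all positions ever visited, so G (hot → F (target ∧ fan)) holds.
Positions where hot holds: 0, 3, 5.
Check F (target ∧ fan) at each: 0→ok, 3→ok, 5→ok.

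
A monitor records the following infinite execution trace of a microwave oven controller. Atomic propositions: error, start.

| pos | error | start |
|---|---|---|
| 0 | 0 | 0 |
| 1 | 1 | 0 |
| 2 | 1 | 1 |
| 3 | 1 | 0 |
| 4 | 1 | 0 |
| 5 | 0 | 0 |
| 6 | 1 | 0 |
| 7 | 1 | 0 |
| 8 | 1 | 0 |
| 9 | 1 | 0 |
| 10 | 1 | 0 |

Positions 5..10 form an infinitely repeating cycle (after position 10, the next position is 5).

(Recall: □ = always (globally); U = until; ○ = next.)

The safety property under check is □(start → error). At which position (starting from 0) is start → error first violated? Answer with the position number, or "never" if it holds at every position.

never

start → error holds at every position 0..10, and those are all the positions the trace ever visits, so the invariant □(start → error) is never violated.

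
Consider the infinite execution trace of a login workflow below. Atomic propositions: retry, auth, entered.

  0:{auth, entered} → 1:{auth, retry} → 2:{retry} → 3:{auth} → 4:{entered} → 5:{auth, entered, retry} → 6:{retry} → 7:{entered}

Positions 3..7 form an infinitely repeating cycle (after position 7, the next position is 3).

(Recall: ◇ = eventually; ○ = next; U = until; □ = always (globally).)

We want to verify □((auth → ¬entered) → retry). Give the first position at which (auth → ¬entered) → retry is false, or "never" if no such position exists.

Check (auth → ¬entered) → retry at each position in order: 0 ✓, 1 ✓, 2 ✓.
At position 3 the labels are {auth}, so (auth → ¬entered) → retry is false there. This is the first violation.

3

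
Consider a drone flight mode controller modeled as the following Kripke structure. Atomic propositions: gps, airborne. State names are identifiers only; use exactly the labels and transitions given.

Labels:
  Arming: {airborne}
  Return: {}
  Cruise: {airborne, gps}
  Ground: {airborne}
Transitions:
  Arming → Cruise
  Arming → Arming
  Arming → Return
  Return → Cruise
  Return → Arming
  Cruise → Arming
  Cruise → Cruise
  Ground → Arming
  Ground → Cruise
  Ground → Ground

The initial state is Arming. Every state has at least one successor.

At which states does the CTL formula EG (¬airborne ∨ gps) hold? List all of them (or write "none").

{Return, Cruise}

States satisfying ¬airborne ∨ gps: {Return, Cruise}.
States satisfying EG (¬airborne ∨ gps): {Return, Cruise}.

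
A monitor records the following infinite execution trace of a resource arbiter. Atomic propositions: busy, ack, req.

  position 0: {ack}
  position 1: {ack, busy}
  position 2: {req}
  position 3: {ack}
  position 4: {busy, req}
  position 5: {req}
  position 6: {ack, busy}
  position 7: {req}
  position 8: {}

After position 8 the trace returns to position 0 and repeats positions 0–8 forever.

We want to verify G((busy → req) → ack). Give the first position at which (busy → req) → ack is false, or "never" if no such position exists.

2

Check (busy → req) → ack at each position in order: 0 ✓, 1 ✓.
At position 2 the labels are {req}, so (busy → req) → ack is false there. This is the first violation.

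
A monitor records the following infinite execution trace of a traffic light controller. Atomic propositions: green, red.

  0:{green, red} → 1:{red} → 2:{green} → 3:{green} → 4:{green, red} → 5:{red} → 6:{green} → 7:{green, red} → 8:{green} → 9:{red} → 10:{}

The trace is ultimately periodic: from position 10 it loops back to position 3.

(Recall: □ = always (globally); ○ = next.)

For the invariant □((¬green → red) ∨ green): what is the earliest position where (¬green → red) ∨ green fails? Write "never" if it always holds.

Check (¬green → red) ∨ green at each position in order: 0 ✓, 1 ✓, 2 ✓, 3 ✓, 4 ✓, 5 ✓, 6 ✓, 7 ✓, 8 ✓, 9 ✓.
At position 10 the labels are {}, so (¬green → red) ∨ green is false there. This is the first violation.

10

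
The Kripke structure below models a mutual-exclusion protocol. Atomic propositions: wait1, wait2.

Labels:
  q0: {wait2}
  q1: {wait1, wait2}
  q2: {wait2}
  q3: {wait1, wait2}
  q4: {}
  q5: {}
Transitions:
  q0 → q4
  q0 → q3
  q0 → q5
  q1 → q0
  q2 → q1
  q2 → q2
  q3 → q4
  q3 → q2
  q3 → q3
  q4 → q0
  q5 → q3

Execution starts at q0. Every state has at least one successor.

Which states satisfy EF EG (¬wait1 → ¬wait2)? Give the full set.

States satisfying EG (¬wait1 → ¬wait2): {q3, q5}.
States satisfying EF EG (¬wait1 → ¬wait2): {q0, q1, q2, q3, q4, q5}.

{q0, q1, q2, q3, q4, q5}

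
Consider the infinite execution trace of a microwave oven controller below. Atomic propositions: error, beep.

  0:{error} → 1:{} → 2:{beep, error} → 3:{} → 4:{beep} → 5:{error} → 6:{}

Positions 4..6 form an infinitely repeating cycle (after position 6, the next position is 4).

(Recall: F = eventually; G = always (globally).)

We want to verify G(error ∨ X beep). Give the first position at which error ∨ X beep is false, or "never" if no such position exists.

4

Check error ∨ X beep at each position in order: 0 ✓, 1 ✓, 2 ✓, 3 ✓.
At position 4 the labels are {beep} and the next position 5 has {error}, so error ∨ X beep is false there. This is the first violation.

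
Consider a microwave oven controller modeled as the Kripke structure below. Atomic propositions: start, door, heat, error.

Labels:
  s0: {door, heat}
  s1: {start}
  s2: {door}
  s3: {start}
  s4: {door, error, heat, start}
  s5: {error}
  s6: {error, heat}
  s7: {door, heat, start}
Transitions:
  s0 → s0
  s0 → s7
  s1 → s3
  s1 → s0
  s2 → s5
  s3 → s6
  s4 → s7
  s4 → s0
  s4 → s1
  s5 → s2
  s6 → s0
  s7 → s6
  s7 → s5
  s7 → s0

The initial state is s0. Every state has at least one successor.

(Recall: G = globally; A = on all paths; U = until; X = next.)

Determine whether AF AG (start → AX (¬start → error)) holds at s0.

States satisfying AG (start → AX (¬start → error)): {s2, s5}.
States satisfying AF AG (start → AX (¬start → error)): {s2, s5}.
There is a path from s0 along which AG (start → AX (¬start → error)) never holds.
s0 ∉ Sat(AF AG (start → AX (¬start → error))).

Does not hold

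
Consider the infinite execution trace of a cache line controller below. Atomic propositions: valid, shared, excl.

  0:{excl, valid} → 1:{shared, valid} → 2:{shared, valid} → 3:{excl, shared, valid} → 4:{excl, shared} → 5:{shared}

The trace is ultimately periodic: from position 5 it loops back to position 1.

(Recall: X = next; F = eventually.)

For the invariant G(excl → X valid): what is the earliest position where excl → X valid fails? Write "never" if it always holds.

Check excl → X valid at each position in order: 0 ✓, 1 ✓, 2 ✓.
At position 3 the labels are {excl, shared, valid} and the next position 4 has {excl, shared}, so excl → X valid is false there. This is the first violation.

3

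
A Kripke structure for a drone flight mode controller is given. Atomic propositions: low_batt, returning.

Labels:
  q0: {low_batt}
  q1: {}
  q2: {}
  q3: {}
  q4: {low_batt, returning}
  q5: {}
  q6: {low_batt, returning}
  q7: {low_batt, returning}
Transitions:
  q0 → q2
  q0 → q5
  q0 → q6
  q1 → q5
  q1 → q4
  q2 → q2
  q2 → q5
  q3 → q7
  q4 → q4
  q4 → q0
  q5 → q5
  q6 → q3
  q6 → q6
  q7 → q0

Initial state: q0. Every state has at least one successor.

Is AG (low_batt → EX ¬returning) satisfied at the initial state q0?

Holds

States satisfying low_batt → EX ¬returning: {q0, q1, q2, q3, q4, q5, q6, q7}.
States satisfying AG (low_batt → EX ¬returning): {q0, q1, q2, q3, q4, q5, q6, q7}.
Every state reachable from q0 satisfies low_batt → EX ¬returning.
q0 ∈ Sat(AG (low_batt → EX ¬returning)).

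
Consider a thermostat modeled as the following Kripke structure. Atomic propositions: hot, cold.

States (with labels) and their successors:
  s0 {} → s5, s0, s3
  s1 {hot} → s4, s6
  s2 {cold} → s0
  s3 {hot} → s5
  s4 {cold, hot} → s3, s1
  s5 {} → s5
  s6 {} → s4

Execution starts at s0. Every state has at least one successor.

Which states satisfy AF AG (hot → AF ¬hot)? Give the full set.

{s0, s2, s3, s5}

States satisfying AG (hot → AF ¬hot): {s0, s2, s3, s5}.
States satisfying AF AG (hot → AF ¬hot): {s0, s2, s3, s5}.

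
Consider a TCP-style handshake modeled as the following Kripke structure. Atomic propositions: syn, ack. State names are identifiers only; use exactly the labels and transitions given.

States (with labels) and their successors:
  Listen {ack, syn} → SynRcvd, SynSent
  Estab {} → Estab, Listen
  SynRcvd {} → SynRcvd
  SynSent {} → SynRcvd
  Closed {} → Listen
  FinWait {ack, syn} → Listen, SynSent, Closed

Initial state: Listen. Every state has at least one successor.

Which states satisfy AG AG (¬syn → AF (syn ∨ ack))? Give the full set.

States satisfying AG (¬syn → AF (syn ∨ ack)): ∅.
States satisfying AG AG (¬syn → AF (syn ∨ ack)): ∅.

none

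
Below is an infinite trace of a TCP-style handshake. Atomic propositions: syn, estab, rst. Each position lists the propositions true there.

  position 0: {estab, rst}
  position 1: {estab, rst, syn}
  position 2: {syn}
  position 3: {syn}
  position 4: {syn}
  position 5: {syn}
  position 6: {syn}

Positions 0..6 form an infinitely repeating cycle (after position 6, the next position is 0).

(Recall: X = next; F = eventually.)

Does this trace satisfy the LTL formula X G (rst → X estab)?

The position after 0 is 1; G (rst → X estab) is false there.

Violated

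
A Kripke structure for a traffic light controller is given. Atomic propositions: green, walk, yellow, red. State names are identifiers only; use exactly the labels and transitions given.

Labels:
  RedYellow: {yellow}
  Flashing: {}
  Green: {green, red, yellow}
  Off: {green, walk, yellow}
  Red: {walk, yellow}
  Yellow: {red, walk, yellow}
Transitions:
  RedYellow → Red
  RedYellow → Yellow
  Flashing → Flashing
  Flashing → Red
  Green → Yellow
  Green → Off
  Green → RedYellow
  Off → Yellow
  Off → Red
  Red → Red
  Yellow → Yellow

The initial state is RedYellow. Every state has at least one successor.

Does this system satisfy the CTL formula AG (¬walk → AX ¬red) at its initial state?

No

States satisfying ¬walk → AX ¬red: {Flashing, Off, Red, Yellow}.
States satisfying AG (¬walk → AX ¬red): {Flashing, Off, Red, Yellow}.
RedYellow is reachable from RedYellow and violates ¬walk → AX ¬red, so AG fails at RedYellow.
RedYellow ∉ Sat(AG (¬walk → AX ¬red)).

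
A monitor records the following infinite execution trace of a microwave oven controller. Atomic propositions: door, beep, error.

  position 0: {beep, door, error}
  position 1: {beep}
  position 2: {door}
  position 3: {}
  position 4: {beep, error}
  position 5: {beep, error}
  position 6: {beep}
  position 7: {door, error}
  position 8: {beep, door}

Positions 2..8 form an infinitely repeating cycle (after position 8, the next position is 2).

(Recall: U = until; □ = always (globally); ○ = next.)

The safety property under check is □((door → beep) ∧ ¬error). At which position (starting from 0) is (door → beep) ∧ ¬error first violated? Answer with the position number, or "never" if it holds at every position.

0

At position 0 the labels are {beep, door, error}, so (door → beep) ∧ ¬error is false there. This is the first violation.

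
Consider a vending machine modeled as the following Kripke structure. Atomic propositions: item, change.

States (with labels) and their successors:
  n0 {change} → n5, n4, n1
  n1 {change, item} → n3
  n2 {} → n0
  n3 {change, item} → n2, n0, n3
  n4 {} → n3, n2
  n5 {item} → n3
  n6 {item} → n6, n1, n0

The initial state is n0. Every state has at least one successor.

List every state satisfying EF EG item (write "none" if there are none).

States satisfying EG item: {n1, n3, n5, n6}.
States satisfying EF EG item: {n0, n1, n2, n3, n4, n5, n6}.

{n0, n1, n2, n3, n4, n5, n6}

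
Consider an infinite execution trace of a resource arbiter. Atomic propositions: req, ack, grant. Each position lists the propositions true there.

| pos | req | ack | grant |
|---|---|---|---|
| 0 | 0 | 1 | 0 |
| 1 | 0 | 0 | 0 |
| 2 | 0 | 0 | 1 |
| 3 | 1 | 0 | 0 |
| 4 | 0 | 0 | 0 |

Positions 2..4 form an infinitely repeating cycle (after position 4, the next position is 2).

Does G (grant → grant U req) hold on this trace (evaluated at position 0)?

Holds

grant → grant U req holds at every position 0..4, and those are all positions ever visited, so G (grant → grant U req) holds.
Positions where grant holds: 2.
Check grant U req at each: 2→ok.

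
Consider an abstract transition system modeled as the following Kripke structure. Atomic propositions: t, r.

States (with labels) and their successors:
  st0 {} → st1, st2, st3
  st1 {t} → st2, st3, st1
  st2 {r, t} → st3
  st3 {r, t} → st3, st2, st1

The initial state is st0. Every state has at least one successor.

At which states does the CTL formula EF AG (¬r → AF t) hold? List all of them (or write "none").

States satisfying AG (¬r → AF t): {st0, st1, st2, st3}.
States satisfying EF AG (¬r → AF t): {st0, st1, st2, st3}.

{st0, st1, st2, st3}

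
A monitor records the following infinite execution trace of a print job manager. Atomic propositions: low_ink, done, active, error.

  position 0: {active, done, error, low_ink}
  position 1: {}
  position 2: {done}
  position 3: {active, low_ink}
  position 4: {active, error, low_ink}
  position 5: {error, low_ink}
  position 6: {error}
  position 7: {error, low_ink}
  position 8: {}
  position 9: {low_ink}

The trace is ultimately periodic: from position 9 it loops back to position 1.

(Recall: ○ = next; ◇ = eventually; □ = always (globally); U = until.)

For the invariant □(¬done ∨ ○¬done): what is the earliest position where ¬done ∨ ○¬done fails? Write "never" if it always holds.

¬done ∨ ○¬done holds at every position 0..9, and those are all the positions the trace ever visits, so the invariant □(¬done ∨ ○¬done) is never violated.

never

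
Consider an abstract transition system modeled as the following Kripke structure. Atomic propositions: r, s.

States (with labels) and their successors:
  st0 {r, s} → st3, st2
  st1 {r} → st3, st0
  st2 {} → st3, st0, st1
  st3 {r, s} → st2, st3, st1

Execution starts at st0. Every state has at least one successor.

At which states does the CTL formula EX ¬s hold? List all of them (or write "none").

{st0, st2, st3}

States satisfying ¬s: {st1, st2}.
States satisfying EX ¬s: {st0, st2, st3}.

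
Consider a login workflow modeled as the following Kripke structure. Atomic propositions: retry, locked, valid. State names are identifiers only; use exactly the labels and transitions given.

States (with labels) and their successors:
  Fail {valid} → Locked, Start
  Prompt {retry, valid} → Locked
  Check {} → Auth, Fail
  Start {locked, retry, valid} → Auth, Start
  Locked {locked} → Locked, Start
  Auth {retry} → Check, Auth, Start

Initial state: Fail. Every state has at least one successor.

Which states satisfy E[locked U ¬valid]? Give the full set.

States satisfying locked: {Start, Locked}.
States satisfying ¬valid: {Check, Locked, Auth}.
States satisfying E[locked U ¬valid]: {Check, Start, Locked, Auth}.

{Check, Start, Locked, Auth}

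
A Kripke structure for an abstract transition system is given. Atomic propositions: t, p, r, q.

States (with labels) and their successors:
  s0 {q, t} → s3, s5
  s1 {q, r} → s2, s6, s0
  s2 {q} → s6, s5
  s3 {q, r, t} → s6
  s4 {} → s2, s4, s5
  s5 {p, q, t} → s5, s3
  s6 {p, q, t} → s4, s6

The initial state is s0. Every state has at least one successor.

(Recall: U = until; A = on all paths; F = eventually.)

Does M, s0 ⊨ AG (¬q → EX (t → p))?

Satisfied

States satisfying ¬q → EX (t → p): {s0, s1, s2, s3, s4, s5, s6}.
States satisfying AG (¬q → EX (t → p)): {s0, s1, s2, s3, s4, s5, s6}.
Every state reachable from s0 satisfies ¬q → EX (t → p).
s0 ∈ Sat(AG (¬q → EX (t → p))).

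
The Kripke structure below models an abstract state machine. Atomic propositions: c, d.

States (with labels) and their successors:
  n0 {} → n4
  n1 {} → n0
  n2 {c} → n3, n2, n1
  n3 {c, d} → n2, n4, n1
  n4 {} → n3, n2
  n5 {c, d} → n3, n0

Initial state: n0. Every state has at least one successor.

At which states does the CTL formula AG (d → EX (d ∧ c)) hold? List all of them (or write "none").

none

States satisfying d → EX (d ∧ c): {n0, n1, n2, n4, n5}.
States satisfying AG (d → EX (d ∧ c)): ∅.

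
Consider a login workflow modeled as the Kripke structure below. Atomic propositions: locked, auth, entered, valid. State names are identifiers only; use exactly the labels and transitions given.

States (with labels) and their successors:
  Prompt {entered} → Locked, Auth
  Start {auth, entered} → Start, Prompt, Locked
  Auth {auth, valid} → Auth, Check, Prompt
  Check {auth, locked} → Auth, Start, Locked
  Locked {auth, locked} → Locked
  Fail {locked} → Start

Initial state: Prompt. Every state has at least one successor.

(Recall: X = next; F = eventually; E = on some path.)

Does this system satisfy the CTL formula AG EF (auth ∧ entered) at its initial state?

Does not hold

States satisfying EF (auth ∧ entered): {Prompt, Start, Auth, Check, Fail}.
States satisfying AG EF (auth ∧ entered): ∅.
Locked is reachable from Prompt and violates EF (auth ∧ entered), so AG fails at Prompt.
Prompt ∉ Sat(AG EF (auth ∧ entered)).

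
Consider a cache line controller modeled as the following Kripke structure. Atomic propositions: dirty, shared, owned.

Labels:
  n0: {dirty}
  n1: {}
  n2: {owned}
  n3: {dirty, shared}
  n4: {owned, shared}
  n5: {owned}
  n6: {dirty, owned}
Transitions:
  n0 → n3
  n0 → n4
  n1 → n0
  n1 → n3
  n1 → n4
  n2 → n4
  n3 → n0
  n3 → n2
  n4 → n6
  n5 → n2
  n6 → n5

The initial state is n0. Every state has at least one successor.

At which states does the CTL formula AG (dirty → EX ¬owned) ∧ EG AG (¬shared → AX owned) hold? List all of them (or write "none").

none

States satisfying dirty → EX ¬owned: {n0, n1, n2, n3, n4, n5}.
States satisfying AG (dirty → EX ¬owned): ∅.
States satisfying AG (¬shared → AX owned): {n2, n4, n5, n6}.
States satisfying EG AG (¬shared → AX owned): {n2, n4, n5, n6}.
States satisfying AG (dirty → EX ¬owned) ∧ EG AG (¬shared → AX owned): ∅.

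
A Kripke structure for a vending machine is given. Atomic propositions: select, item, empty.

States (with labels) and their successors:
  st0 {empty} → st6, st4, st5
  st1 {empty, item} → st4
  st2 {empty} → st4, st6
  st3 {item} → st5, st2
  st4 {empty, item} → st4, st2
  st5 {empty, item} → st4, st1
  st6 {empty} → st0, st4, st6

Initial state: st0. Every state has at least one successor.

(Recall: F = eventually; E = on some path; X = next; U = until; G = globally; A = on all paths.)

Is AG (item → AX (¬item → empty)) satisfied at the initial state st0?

States satisfying item → AX (¬item → empty): {st0, st1, st2, st3, st4, st5, st6}.
States satisfying AG (item → AX (¬item → empty)): {st0, st1, st2, st3, st4, st5, st6}.
Every state reachable from st0 satisfies item → AX (¬item → empty).
st0 ∈ Sat(AG (item → AX (¬item → empty))).

Satisfied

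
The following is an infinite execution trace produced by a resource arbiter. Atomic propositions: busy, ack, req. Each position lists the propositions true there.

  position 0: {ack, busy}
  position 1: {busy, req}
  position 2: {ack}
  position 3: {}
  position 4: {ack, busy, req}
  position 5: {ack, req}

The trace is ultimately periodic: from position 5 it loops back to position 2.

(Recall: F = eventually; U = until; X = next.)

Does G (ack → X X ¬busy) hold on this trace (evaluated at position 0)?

Violated

ack → X X ¬busy must hold at every position from 0 onward. It fails at position 2, so G (ack → X X ¬busy) is false.
Positions where ack holds: 0, 2, 4, 5.
Check X X ¬busy at each: 0→ok, 2→fails, 4→ok, 5→ok.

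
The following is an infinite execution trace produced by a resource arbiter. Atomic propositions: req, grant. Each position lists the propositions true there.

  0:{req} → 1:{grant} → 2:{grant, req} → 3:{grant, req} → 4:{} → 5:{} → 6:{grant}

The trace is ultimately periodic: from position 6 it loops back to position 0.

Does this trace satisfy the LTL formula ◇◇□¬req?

Violated

◇□¬req is false at every position 0..6, so it never becomes true and ◇◇□¬req fails.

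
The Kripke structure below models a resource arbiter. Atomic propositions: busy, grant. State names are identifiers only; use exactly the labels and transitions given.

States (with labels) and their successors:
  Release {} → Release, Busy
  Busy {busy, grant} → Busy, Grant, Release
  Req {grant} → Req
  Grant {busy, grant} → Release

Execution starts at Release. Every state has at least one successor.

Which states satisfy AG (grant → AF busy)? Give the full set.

{Release, Busy, Grant}

States satisfying grant → AF busy: {Release, Busy, Grant}.
States satisfying AG (grant → AF busy): {Release, Busy, Grant}.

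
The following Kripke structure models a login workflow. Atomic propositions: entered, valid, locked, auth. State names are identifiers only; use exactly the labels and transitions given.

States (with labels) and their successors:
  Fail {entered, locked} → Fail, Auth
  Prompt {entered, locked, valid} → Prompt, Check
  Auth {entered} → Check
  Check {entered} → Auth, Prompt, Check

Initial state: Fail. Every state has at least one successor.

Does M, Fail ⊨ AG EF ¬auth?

States satisfying EF ¬auth: {Fail, Prompt, Auth, Check}.
States satisfying AG EF ¬auth: {Fail, Prompt, Auth, Check}.
Every state reachable from Fail satisfies EF ¬auth.
Fail ∈ Sat(AG EF ¬auth).

Satisfied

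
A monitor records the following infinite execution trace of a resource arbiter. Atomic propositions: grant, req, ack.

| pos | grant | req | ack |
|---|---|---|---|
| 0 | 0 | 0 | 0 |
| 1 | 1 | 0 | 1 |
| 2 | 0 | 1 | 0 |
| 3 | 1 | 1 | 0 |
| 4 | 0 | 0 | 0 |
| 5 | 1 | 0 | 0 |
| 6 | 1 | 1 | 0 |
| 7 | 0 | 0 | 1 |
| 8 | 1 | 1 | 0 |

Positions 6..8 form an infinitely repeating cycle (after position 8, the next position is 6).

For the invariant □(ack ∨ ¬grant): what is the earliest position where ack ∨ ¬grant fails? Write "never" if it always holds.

3

Check ack ∨ ¬grant at each position in order: 0 ✓, 1 ✓, 2 ✓.
At position 3 the labels are {grant, req}, so ack ∨ ¬grant is false there. This is the first violation.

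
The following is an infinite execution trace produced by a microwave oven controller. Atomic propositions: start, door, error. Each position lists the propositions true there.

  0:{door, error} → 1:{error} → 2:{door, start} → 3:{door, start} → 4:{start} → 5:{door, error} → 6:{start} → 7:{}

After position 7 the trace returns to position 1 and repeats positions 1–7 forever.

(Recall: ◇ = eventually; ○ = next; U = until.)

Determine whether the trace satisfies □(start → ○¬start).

start → ○¬start must hold at every position from 0 onward. It fails at position 2, so □(start → ○¬start) is false.
Positions where start holds: 2, 3, 4, 6.
Check ○¬start at each: 2→fails, 3→fails, 4→ok, 6→ok.

No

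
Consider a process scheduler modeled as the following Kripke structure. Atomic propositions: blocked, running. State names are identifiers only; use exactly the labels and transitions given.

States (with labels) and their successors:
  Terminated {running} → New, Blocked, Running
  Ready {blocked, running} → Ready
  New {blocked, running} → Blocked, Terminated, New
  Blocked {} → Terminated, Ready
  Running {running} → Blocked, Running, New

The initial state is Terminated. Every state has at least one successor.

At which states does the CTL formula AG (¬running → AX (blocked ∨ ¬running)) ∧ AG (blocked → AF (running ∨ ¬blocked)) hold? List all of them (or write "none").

States satisfying ¬running → AX (blocked ∨ ¬running): {Terminated, Ready, New, Running}.
States satisfying AG (¬running → AX (blocked ∨ ¬running)): {Ready}.
States satisfying blocked → AF (running ∨ ¬blocked): {Terminated, Ready, New, Blocked, Running}.
States satisfying AG (blocked → AF (running ∨ ¬blocked)): {Terminated, Ready, New, Blocked, Running}.
States satisfying AG (¬running → AX (blocked ∨ ¬running)) ∧ AG (blocked → AF (running ∨ ¬blocked)): {Ready}.

{Ready}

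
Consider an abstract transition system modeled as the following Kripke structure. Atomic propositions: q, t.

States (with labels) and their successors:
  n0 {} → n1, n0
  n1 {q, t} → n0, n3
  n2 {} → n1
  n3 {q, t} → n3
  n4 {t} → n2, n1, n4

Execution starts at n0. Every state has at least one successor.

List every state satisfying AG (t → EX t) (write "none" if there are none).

{n0, n1, n2, n3, n4}

States satisfying t → EX t: {n0, n1, n2, n3, n4}.
States satisfying AG (t → EX t): {n0, n1, n2, n3, n4}.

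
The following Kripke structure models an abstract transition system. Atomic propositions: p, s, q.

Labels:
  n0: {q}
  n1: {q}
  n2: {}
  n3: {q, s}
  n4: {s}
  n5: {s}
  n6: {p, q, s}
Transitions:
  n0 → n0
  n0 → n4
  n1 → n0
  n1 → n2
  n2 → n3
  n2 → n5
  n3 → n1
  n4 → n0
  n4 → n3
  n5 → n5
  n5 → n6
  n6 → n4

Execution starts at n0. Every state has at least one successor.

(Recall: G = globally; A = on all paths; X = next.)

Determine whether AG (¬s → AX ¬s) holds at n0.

No

States satisfying ¬s → AX ¬s: {n1, n3, n4, n5, n6}.
States satisfying AG (¬s → AX ¬s): ∅.
n0 is reachable from n0 and violates ¬s → AX ¬s, so AG fails at n0.
n0 ∉ Sat(AG (¬s → AX ¬s)).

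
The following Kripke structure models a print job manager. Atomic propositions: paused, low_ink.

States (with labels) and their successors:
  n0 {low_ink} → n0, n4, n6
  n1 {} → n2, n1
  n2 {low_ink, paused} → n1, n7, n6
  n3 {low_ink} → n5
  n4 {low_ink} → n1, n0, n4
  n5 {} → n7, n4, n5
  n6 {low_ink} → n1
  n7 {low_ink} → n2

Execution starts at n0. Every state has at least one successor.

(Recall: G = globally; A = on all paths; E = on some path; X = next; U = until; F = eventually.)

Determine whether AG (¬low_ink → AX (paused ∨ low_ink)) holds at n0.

Violated

States satisfying ¬low_ink → AX (paused ∨ low_ink): {n0, n2, n3, n4, n6, n7}.
States satisfying AG (¬low_ink → AX (paused ∨ low_ink)): ∅.
n1 is reachable from n0 and violates ¬low_ink → AX (paused ∨ low_ink), so AG fails at n0.
n0 ∉ Sat(AG (¬low_ink → AX (paused ∨ low_ink))).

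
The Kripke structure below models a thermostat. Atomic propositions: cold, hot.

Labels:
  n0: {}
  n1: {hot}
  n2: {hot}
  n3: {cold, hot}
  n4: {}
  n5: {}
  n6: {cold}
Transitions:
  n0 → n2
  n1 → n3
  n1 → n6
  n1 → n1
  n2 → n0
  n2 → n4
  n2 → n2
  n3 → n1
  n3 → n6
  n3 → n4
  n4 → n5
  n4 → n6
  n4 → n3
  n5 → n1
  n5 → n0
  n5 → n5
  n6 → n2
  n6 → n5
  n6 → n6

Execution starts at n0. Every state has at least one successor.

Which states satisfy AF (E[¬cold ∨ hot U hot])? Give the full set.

{n0, n1, n2, n3, n4, n5}

States satisfying E[¬cold ∨ hot U hot]: {n0, n1, n2, n3, n4, n5}.
States satisfying AF (E[¬cold ∨ hot U hot]): {n0, n1, n2, n3, n4, n5}.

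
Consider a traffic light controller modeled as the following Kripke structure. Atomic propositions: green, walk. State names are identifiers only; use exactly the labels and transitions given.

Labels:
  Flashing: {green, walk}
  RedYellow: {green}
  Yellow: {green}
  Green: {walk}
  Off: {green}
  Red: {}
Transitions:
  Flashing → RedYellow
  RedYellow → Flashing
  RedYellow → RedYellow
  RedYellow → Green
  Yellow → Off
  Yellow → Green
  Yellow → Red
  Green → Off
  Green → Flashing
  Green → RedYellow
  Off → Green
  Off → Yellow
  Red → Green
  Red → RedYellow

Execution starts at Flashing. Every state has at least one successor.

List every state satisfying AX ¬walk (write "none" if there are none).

States satisfying ¬walk: {RedYellow, Yellow, Off, Red}.
States satisfying AX ¬walk: {Flashing}.

{Flashing}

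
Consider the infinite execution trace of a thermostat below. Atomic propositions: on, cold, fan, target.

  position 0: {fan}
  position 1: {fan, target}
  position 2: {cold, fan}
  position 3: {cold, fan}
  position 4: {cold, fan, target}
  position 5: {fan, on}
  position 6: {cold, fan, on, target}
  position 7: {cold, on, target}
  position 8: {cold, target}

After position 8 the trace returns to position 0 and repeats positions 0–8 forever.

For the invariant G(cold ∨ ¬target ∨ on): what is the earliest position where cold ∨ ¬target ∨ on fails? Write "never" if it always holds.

1

Check cold ∨ ¬target ∨ on at each position in order: 0 ✓.
At position 1 the labels are {fan, target}, so cold ∨ ¬target ∨ on is false there. This is the first violation.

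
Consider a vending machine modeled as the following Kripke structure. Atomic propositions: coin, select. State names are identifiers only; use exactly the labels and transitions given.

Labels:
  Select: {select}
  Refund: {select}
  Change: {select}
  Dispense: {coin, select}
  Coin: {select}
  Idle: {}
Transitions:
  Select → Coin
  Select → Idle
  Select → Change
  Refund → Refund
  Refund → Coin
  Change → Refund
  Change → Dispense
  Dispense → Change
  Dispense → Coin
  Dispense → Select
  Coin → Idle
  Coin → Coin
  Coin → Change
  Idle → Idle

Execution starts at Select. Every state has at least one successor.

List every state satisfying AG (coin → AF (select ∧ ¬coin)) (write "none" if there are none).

States satisfying coin → AF (select ∧ ¬coin): {Select, Refund, Change, Dispense, Coin, Idle}.
States satisfying AG (coin → AF (select ∧ ¬coin)): {Select, Refund, Change, Dispense, Coin, Idle}.

{Select, Refund, Change, Dispense, Coin, Idle}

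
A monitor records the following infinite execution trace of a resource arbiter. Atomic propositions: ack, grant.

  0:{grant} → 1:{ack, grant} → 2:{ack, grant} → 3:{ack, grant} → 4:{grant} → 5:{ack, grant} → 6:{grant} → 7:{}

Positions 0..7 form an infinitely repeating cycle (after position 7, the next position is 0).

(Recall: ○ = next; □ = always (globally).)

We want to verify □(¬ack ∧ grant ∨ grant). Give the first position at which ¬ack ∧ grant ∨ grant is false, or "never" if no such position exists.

7

Check ¬ack ∧ grant ∨ grant at each position in order: 0 ✓, 1 ✓, 2 ✓, 3 ✓, 4 ✓, 5 ✓, 6 ✓.
At position 7 the labels are {}, so ¬ack ∧ grant ∨ grant is false there. This is the first violation.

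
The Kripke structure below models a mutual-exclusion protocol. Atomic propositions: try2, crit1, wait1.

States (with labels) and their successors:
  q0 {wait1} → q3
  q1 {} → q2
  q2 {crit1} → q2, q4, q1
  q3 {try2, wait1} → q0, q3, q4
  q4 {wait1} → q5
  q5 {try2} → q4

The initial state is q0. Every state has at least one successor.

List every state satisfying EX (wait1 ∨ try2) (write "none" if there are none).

{q0, q2, q3, q4, q5}

States satisfying wait1 ∨ try2: {q0, q3, q4, q5}.
States satisfying EX (wait1 ∨ try2): {q0, q2, q3, q4, q5}.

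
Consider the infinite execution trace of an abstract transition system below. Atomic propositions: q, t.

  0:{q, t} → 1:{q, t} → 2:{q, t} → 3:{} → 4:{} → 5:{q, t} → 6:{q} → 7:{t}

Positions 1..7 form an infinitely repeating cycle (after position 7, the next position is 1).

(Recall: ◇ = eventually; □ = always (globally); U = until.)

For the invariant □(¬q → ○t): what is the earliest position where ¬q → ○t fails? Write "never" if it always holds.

3

Check ¬q → ○t at each position in order: 0 ✓, 1 ✓, 2 ✓.
At position 3 the labels are {} and the next position 4 has {}, so ¬q → ○t is false there. This is the first violation.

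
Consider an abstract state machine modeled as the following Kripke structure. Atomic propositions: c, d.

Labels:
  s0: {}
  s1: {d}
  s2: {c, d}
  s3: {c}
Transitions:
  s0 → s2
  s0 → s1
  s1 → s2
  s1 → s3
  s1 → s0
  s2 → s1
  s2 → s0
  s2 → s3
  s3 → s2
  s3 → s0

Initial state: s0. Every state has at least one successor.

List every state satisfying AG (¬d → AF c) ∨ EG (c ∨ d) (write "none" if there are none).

{s1, s2, s3}

States satisfying ¬d → AF c: {s1, s2, s3}.
States satisfying AG (¬d → AF c): ∅.
States satisfying c ∨ d: {s1, s2, s3}.
States satisfying EG (c ∨ d): {s1, s2, s3}.
States satisfying AG (¬d → AF c) ∨ EG (c ∨ d): {s1, s2, s3}.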